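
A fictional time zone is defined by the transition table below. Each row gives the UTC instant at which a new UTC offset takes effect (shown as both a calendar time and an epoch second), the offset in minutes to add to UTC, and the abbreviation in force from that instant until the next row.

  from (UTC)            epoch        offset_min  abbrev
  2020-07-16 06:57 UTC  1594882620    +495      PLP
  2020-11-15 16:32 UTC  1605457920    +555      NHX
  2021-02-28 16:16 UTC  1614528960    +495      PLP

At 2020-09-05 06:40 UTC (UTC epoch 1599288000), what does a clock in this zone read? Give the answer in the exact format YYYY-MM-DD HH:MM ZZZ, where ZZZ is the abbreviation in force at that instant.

Query: 2020-09-05 06:40 UTC
Rule 1/3 (PLP, +08:15): 2020-07-16 06:57 UTC ≤ query < 2020-11-15 16:32 UTC
6·60 + 40 + 495 = 895 min
895 = 0·1440 + 895; 895 = 14·60 + 55 → 14:55, same day
→ 2020-09-05 14:55 PLP

2020-09-05 14:55 PLP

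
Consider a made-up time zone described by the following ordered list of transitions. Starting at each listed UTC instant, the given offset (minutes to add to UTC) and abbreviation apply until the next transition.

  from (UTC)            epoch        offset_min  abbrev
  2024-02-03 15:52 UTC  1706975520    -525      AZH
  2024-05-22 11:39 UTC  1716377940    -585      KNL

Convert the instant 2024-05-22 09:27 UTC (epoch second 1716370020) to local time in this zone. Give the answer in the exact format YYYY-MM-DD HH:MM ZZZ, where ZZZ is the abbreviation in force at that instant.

Query: 2024-05-22 09:27 UTC
Rule 1/2 (AZH, -08:45): 2024-02-03 15:52 UTC ≤ query < 2024-05-22 11:39 UTC
9·60 + 27 - 525 = 42 min
42 = 0·1440 + 42; 42 = 0·60 + 42 → 00:42, same day
→ 2024-05-22 00:42 AZH

2024-05-22 00:42 AZH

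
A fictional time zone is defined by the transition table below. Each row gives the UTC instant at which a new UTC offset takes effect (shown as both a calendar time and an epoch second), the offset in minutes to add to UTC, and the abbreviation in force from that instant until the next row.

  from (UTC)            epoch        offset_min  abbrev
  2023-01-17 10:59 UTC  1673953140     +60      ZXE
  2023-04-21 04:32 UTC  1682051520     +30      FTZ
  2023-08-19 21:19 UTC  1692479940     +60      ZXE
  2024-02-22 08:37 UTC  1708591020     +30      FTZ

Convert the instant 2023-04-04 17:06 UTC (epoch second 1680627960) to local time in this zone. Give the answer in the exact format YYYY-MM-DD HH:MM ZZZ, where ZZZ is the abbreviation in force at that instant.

2023-04-04 18:06 ZXE

Query: 2023-04-04 17:06 UTC
Rule 1/4 (ZXE, +01:00): 2023-01-17 10:59 UTC ≤ query < 2023-04-21 04:32 UTC
17·60 + 6 + 60 = 1086 min
1086 = 0·1440 + 1086; 1086 = 18·60 + 6 → 18:06, same day
→ 2023-04-04 18:06 ZXE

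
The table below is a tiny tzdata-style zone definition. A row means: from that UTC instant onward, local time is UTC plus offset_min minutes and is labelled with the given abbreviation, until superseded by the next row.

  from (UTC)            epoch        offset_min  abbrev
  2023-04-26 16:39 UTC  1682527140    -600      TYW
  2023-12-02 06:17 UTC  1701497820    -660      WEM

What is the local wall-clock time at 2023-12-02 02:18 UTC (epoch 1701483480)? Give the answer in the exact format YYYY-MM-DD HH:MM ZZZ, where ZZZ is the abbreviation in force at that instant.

Query: 2023-12-02 02:18 UTC
Rule 1/2 (TYW, -10:00): 2023-04-26 16:39 UTC ≤ query < 2023-12-02 06:17 UTC
2·60 + 18 - 600 = -462 min
-462 = -1·1440 + 978; 978 = 16·60 + 18 → 16:18, 2023-12-02 - 1 day = 2023-12-01
→ 2023-12-01 16:18 TYW

2023-12-01 16:18 TYW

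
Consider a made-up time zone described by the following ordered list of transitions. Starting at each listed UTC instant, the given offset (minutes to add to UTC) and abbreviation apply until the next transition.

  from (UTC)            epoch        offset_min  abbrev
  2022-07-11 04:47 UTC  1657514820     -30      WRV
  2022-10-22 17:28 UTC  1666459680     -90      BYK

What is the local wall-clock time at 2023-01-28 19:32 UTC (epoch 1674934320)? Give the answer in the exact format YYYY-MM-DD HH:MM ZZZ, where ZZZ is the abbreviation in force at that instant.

Query: 2023-01-28 19:32 UTC
Rule 2/2 (BYK, -01:30): 2022-10-22 17:28 UTC ≤ query < +∞
19·60 + 32 - 90 = 1082 min
1082 = 0·1440 + 1082; 1082 = 18·60 + 2 → 18:02, same day
→ 2023-01-28 18:02 BYK

2023-01-28 18:02 BYK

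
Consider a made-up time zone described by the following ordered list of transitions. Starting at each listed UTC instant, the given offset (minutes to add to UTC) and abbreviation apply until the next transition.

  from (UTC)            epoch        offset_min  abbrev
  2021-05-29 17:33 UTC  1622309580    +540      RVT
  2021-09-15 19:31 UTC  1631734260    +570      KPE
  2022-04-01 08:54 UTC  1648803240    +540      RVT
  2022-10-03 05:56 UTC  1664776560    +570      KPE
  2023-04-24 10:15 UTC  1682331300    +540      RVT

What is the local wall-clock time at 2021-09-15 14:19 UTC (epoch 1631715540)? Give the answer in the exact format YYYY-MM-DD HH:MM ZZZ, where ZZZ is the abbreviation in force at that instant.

Query: 2021-09-15 14:19 UTC
Rule 1/5 (RVT, +09:00): 2021-05-29 17:33 UTC ≤ query < 2021-09-15 19:31 UTC
14·60 + 19 + 540 = 1399 min
1399 = 0·1440 + 1399; 1399 = 23·60 + 19 → 23:19, same day
→ 2021-09-15 23:19 RVT

2021-09-15 23:19 RVT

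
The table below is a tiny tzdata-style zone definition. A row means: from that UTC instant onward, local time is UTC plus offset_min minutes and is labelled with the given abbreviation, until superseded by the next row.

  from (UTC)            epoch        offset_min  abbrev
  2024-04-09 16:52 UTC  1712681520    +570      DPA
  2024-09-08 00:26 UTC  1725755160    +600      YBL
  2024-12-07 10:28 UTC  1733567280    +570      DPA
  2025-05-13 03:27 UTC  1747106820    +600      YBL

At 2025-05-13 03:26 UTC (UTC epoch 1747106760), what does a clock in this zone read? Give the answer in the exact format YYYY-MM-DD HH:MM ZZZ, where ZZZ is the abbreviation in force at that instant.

2025-05-13 12:56 DPA

Query: 2025-05-13 03:26 UTC
Rule 3/4 (DPA, +09:30): 2024-12-07 10:28 UTC ≤ query < 2025-05-13 03:27 UTC
3·60 + 26 + 570 = 776 min
776 = 0·1440 + 776; 776 = 12·60 + 56 → 12:56, same day
→ 2025-05-13 12:56 DPA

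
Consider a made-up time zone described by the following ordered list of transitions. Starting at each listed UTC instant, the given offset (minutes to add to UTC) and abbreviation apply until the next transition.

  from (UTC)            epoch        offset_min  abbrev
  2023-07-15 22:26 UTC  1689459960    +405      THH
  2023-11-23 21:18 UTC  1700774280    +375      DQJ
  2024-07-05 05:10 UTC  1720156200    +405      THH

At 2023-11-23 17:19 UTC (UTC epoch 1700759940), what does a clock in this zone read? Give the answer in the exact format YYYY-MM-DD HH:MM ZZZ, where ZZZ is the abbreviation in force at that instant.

2023-11-24 00:04 THH

Query: 2023-11-23 17:19 UTC
Rule 1/3 (THH, +06:45): 2023-07-15 22:26 UTC ≤ query < 2023-11-23 21:18 UTC
17·60 + 19 + 405 = 1444 min
1444 = 1·1440 + 4; 4 = 0·60 + 4 → 00:04, 2023-11-23 + 1 day = 2023-11-24
→ 2023-11-24 00:04 THH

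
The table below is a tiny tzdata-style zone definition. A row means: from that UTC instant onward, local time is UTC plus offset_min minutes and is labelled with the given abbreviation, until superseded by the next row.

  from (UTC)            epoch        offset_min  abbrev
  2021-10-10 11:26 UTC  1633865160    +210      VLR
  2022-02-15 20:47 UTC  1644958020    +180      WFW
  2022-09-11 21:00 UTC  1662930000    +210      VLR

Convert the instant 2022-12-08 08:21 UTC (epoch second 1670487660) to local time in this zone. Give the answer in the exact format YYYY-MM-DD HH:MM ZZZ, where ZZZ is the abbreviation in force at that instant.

2022-12-08 11:51 VLR

Query: 2022-12-08 08:21 UTC
Rule 3/3 (VLR, +03:30): 2022-09-11 21:00 UTC ≤ query < +∞
8·60 + 21 + 210 = 711 min
711 = 0·1440 + 711; 711 = 11·60 + 51 → 11:51, same day
→ 2022-12-08 11:51 VLR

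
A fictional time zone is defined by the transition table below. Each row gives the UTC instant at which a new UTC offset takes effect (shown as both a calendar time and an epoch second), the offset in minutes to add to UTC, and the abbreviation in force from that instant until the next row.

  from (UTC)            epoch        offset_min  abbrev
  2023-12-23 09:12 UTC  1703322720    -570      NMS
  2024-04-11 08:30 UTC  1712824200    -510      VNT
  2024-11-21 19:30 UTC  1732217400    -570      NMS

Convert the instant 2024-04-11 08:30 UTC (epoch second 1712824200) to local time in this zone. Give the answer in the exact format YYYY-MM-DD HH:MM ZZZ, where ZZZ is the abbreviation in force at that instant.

Query: 2024-04-11 08:30 UTC
Rule 2/3 (VNT, -08:30): 2024-04-11 08:30 UTC ≤ query < 2024-11-21 19:30 UTC
8·60 + 30 - 510 = 0 min
0 = 0·1440 + 0; 0 = 0·60 + 0 → 00:00, same day
→ 2024-04-11 00:00 VNT

2024-04-11 00:00 VNT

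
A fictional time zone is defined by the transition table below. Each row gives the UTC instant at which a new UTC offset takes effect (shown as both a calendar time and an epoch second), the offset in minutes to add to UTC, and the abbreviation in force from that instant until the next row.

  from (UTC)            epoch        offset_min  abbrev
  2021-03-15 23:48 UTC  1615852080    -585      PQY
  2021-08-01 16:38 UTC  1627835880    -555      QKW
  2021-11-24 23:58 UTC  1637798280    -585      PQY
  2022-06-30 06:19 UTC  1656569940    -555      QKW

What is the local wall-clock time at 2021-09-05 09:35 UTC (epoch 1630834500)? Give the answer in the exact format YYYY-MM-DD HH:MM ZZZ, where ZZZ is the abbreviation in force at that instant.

2021-09-05 00:20 QKW

Query: 2021-09-05 09:35 UTC
Rule 2/4 (QKW, -09:15): 2021-08-01 16:38 UTC ≤ query < 2021-11-24 23:58 UTC
9·60 + 35 - 555 = 20 min
20 = 0·1440 + 20; 20 = 0·60 + 20 → 00:20, same day
→ 2021-09-05 00:20 QKW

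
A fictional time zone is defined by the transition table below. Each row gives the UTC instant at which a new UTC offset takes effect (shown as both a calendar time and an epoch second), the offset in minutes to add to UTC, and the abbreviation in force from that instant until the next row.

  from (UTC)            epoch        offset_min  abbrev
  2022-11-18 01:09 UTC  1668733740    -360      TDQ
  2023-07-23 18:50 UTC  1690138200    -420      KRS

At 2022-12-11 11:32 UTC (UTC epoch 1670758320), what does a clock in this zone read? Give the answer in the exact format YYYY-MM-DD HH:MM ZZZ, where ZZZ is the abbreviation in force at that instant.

Query: 2022-12-11 11:32 UTC
Rule 1/2 (TDQ, -06:00): 2022-11-18 01:09 UTC ≤ query < 2023-07-23 18:50 UTC
11·60 + 32 - 360 = 332 min
332 = 0·1440 + 332; 332 = 5·60 + 32 → 05:32, same day
→ 2022-12-11 05:32 TDQ

2022-12-11 05:32 TDQ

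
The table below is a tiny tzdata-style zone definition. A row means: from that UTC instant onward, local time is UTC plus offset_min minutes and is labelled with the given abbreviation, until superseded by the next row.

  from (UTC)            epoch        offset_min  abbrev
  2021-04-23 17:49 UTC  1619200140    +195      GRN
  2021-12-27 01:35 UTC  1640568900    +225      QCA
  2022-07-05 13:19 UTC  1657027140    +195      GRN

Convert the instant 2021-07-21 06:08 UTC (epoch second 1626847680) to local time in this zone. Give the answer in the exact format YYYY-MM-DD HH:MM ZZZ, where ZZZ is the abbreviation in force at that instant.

Query: 2021-07-21 06:08 UTC
Rule 1/3 (GRN, +03:15): 2021-04-23 17:49 UTC ≤ query < 2021-12-27 01:35 UTC
6·60 + 8 + 195 = 563 min
563 = 0·1440 + 563; 563 = 9·60 + 23 → 09:23, same day
→ 2021-07-21 09:23 GRN

2021-07-21 09:23 GRN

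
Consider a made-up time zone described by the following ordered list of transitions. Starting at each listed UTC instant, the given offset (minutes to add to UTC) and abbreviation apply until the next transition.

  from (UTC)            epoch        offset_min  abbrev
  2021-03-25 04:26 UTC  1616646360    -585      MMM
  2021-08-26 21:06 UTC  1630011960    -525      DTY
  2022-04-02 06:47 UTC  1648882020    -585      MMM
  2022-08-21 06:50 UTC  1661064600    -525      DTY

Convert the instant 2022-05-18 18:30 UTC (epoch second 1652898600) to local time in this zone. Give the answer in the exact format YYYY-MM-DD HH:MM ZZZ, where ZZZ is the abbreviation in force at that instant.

Query: 2022-05-18 18:30 UTC
Rule 3/4 (MMM, -09:45): 2022-04-02 06:47 UTC ≤ query < 2022-08-21 06:50 UTC
18·60 + 30 - 585 = 525 min
525 = 0·1440 + 525; 525 = 8·60 + 45 → 08:45, same day
→ 2022-05-18 08:45 MMM

2022-05-18 08:45 MMM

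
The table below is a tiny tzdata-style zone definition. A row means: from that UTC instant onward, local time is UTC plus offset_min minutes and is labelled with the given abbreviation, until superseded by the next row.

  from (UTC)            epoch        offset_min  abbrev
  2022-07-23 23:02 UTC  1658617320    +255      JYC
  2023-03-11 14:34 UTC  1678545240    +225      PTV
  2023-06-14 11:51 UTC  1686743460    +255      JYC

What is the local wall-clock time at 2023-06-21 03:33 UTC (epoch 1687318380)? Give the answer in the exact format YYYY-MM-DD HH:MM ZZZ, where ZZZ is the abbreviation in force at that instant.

Query: 2023-06-21 03:33 UTC
Rule 3/3 (JYC, +04:15): 2023-06-14 11:51 UTC ≤ query < +∞
3·60 + 33 + 255 = 468 min
468 = 0·1440 + 468; 468 = 7·60 + 48 → 07:48, same day
→ 2023-06-21 07:48 JYC

2023-06-21 07:48 JYC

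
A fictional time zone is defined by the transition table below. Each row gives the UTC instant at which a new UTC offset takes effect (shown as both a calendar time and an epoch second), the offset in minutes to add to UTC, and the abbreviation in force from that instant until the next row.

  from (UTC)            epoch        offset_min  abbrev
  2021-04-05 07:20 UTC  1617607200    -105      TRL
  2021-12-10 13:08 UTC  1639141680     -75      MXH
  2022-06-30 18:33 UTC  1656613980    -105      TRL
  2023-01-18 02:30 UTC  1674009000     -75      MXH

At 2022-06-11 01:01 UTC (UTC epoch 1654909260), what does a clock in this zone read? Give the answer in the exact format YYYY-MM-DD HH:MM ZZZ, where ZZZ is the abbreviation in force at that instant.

2022-06-10 23:46 MXH

Query: 2022-06-11 01:01 UTC
Rule 2/4 (MXH, -01:15): 2021-12-10 13:08 UTC ≤ query < 2022-06-30 18:33 UTC
1·60 + 1 - 75 = -14 min
-14 = -1·1440 + 1426; 1426 = 23·60 + 46 → 23:46, 2022-06-11 - 1 day = 2022-06-10
→ 2022-06-10 23:46 MXH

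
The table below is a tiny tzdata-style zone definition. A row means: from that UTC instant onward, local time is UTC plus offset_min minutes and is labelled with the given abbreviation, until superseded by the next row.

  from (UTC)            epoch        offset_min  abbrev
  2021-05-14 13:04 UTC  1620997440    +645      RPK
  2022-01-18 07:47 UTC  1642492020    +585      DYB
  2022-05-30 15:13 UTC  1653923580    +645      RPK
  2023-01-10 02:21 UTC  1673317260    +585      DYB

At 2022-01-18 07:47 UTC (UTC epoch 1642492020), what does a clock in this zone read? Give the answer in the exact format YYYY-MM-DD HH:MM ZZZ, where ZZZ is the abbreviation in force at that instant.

Query: 2022-01-18 07:47 UTC
Rule 2/4 (DYB, +09:45): 2022-01-18 07:47 UTC ≤ query < 2022-05-30 15:13 UTC
7·60 + 47 + 585 = 1052 min
1052 = 0·1440 + 1052; 1052 = 17·60 + 32 → 17:32, same day
→ 2022-01-18 17:32 DYB

2022-01-18 17:32 DYB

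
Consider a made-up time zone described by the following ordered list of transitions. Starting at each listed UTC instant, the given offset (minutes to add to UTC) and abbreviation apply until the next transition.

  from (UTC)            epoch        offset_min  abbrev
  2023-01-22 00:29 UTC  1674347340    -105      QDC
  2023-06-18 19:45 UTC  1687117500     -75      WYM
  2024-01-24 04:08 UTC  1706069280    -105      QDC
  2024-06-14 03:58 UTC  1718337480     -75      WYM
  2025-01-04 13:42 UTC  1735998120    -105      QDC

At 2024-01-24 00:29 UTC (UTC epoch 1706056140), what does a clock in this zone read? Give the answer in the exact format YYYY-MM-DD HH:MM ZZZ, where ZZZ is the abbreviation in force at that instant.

Query: 2024-01-24 00:29 UTC
Rule 2/5 (WYM, -01:15): 2023-06-18 19:45 UTC ≤ query < 2024-01-24 04:08 UTC
0·60 + 29 - 75 = -46 min
-46 = -1·1440 + 1394; 1394 = 23·60 + 14 → 23:14, 2024-01-24 - 1 day = 2024-01-23
→ 2024-01-23 23:14 WYM

2024-01-23 23:14 WYM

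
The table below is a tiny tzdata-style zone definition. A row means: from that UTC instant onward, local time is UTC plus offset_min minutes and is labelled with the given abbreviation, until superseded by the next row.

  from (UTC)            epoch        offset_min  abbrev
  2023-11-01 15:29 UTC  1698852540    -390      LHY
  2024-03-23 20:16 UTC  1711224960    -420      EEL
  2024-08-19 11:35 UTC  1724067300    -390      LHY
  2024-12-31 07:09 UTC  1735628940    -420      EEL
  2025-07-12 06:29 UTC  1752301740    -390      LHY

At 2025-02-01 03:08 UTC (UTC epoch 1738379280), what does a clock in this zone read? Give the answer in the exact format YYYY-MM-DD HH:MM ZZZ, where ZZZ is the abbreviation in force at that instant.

Query: 2025-02-01 03:08 UTC
Rule 4/5 (EEL, -07:00): 2024-12-31 07:09 UTC ≤ query < 2025-07-12 06:29 UTC
3·60 + 8 - 420 = -232 min
-232 = -1·1440 + 1208; 1208 = 20·60 + 8 → 20:08, 2025-02-01 - 1 day = 2025-01-31
→ 2025-01-31 20:08 EEL

2025-01-31 20:08 EEL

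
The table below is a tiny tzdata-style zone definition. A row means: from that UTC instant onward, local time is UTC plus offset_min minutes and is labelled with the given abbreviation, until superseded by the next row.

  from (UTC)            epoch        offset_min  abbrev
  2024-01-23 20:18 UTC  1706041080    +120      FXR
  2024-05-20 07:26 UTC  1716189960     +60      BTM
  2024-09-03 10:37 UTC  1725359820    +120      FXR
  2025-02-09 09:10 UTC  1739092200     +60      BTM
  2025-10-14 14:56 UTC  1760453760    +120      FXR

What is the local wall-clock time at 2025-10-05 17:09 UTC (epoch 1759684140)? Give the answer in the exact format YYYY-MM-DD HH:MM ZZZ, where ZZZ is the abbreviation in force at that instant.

Query: 2025-10-05 17:09 UTC
Rule 4/5 (BTM, +01:00): 2025-02-09 09:10 UTC ≤ query < 2025-10-14 14:56 UTC
17·60 + 9 + 60 = 1089 min
1089 = 0·1440 + 1089; 1089 = 18·60 + 9 → 18:09, same day
→ 2025-10-05 18:09 BTM

2025-10-05 18:09 BTM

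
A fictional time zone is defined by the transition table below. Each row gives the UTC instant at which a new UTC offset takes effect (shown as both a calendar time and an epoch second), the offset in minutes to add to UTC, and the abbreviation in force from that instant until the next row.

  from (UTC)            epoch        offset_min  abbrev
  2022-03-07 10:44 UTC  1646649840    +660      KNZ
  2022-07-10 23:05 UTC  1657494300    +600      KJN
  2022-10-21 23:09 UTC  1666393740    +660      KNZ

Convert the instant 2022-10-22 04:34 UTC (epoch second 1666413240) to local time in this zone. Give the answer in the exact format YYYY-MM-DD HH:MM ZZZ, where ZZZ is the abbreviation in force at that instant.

Query: 2022-10-22 04:34 UTC
Rule 3/3 (KNZ, +11:00): 2022-10-21 23:09 UTC ≤ query < +∞
4·60 + 34 + 660 = 934 min
934 = 0·1440 + 934; 934 = 15·60 + 34 → 15:34, same day
→ 2022-10-22 15:34 KNZ

2022-10-22 15:34 KNZ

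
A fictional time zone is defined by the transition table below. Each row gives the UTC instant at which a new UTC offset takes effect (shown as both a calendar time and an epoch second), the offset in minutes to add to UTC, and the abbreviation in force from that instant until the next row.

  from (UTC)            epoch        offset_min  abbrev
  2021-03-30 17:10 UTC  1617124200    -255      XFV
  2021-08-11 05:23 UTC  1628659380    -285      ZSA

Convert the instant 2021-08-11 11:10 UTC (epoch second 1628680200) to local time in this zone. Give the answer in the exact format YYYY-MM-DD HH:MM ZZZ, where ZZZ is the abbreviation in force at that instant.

Query: 2021-08-11 11:10 UTC
Rule 2/2 (ZSA, -04:45): 2021-08-11 05:23 UTC ≤ query < +∞
11·60 + 10 - 285 = 385 min
385 = 0·1440 + 385; 385 = 6·60 + 25 → 06:25, same day
→ 2021-08-11 06:25 ZSA

2021-08-11 06:25 ZSA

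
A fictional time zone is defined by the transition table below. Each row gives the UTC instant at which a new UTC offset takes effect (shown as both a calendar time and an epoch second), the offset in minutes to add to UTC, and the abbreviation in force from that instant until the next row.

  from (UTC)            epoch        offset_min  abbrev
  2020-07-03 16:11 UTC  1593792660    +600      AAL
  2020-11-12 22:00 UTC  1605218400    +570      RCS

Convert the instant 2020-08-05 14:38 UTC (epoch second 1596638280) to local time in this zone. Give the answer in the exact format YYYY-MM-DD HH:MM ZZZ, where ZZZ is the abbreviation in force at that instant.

2020-08-06 00:38 AAL

Query: 2020-08-05 14:38 UTC
Rule 1/2 (AAL, +10:00): 2020-07-03 16:11 UTC ≤ query < 2020-11-12 22:00 UTC
14·60 + 38 + 600 = 1478 min
1478 = 1·1440 + 38; 38 = 0·60 + 38 → 00:38, 2020-08-05 + 1 day = 2020-08-06
→ 2020-08-06 00:38 AAL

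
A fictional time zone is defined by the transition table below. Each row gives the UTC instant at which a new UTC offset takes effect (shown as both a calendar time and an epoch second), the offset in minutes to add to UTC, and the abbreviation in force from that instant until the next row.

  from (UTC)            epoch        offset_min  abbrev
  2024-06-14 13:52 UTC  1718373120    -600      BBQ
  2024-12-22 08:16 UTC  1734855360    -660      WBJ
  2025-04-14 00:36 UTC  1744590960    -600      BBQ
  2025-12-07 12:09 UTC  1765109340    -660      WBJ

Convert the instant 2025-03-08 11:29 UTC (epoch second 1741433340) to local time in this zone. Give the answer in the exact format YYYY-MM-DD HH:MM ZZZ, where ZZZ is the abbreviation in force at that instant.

Query: 2025-03-08 11:29 UTC
Rule 2/4 (WBJ, -11:00): 2024-12-22 08:16 UTC ≤ query < 2025-04-14 00:36 UTC
11·60 + 29 - 660 = 29 min
29 = 0·1440 + 29; 29 = 0·60 + 29 → 00:29, same day
→ 2025-03-08 00:29 WBJ

2025-03-08 00:29 WBJ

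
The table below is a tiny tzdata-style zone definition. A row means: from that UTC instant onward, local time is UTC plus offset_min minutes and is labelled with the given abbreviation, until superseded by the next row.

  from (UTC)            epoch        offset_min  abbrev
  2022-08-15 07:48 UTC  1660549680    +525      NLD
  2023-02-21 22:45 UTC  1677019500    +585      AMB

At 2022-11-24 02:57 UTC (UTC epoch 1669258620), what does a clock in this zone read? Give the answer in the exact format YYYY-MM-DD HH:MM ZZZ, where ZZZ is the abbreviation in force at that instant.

2022-11-24 11:42 NLD

Query: 2022-11-24 02:57 UTC
Rule 1/2 (NLD, +08:45): 2022-08-15 07:48 UTC ≤ query < 2023-02-21 22:45 UTC
2·60 + 57 + 525 = 702 min
702 = 0·1440 + 702; 702 = 11·60 + 42 → 11:42, same day
→ 2022-11-24 11:42 NLD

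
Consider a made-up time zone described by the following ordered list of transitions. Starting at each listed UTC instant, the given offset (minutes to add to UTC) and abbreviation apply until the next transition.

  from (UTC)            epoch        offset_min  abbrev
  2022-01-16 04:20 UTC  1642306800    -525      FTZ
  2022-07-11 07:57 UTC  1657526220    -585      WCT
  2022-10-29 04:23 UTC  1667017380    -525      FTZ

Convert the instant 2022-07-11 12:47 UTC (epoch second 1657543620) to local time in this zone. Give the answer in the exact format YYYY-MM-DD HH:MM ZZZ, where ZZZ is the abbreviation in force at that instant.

Query: 2022-07-11 12:47 UTC
Rule 2/3 (WCT, -09:45): 2022-07-11 07:57 UTC ≤ query < 2022-10-29 04:23 UTC
12·60 + 47 - 585 = 182 min
182 = 0·1440 + 182; 182 = 3·60 + 2 → 03:02, same day
→ 2022-07-11 03:02 WCT

2022-07-11 03:02 WCT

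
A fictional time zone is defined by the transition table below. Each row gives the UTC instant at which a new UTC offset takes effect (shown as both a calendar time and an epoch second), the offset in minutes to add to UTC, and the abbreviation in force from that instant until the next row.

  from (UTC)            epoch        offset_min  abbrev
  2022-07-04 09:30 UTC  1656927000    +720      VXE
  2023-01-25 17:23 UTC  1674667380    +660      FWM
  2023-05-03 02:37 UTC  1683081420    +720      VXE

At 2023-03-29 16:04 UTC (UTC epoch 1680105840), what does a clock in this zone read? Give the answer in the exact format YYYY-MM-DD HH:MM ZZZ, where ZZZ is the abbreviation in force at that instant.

2023-03-30 03:04 FWM

Query: 2023-03-29 16:04 UTC
Rule 2/3 (FWM, +11:00): 2023-01-25 17:23 UTC ≤ query < 2023-05-03 02:37 UTC
16·60 + 4 + 660 = 1624 min
1624 = 1·1440 + 184; 184 = 3·60 + 4 → 03:04, 2023-03-29 + 1 day = 2023-03-30
→ 2023-03-30 03:04 FWM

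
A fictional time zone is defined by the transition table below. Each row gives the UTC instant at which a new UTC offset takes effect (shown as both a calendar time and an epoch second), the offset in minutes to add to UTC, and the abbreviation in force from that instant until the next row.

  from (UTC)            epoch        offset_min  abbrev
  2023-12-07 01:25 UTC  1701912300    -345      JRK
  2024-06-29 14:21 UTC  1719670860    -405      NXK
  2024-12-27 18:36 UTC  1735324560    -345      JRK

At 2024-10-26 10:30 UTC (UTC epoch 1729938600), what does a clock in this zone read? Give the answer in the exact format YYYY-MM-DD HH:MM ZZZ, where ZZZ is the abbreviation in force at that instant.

2024-10-26 03:45 NXK

Query: 2024-10-26 10:30 UTC
Rule 2/3 (NXK, -06:45): 2024-06-29 14:21 UTC ≤ query < 2024-12-27 18:36 UTC
10·60 + 30 - 405 = 225 min
225 = 0·1440 + 225; 225 = 3·60 + 45 → 03:45, same day
→ 2024-10-26 03:45 NXK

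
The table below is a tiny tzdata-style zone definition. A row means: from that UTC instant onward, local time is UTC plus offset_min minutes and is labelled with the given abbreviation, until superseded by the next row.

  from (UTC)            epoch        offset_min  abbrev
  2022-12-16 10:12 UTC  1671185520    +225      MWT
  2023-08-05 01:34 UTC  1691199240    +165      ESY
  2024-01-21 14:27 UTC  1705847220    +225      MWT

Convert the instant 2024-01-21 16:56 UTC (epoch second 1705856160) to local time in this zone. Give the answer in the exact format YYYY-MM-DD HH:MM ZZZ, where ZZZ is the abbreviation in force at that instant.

2024-01-21 20:41 MWT

Query: 2024-01-21 16:56 UTC
Rule 3/3 (MWT, +03:45): 2024-01-21 14:27 UTC ≤ query < +∞
16·60 + 56 + 225 = 1241 min
1241 = 0·1440 + 1241; 1241 = 20·60 + 41 → 20:41, same day
→ 2024-01-21 20:41 MWT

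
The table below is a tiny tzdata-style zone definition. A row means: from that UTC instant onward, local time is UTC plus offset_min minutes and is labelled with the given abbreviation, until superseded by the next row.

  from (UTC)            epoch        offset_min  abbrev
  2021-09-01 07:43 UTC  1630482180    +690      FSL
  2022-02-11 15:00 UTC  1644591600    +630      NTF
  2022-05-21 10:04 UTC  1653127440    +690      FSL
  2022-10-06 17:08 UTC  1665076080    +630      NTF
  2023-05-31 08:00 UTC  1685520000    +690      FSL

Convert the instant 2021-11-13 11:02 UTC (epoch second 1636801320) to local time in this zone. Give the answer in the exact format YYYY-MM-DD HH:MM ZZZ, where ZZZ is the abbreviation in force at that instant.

Query: 2021-11-13 11:02 UTC
Rule 1/5 (FSL, +11:30): 2021-09-01 07:43 UTC ≤ query < 2022-02-11 15:00 UTC
11·60 + 2 + 690 = 1352 min
1352 = 0·1440 + 1352; 1352 = 22·60 + 32 → 22:32, same day
→ 2021-11-13 22:32 FSL

2021-11-13 22:32 FSL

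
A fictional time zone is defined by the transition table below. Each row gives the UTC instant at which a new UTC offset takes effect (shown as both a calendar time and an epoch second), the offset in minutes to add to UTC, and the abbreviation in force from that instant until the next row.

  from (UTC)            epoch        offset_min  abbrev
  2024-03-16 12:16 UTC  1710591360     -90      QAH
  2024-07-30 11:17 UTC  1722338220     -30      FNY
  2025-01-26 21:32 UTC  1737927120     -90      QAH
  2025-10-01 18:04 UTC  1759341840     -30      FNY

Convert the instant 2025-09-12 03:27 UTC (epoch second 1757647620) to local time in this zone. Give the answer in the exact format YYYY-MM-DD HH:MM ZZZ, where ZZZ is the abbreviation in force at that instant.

Query: 2025-09-12 03:27 UTC
Rule 3/4 (QAH, -01:30): 2025-01-26 21:32 UTC ≤ query < 2025-10-01 18:04 UTC
3·60 + 27 - 90 = 117 min
117 = 0·1440 + 117; 117 = 1·60 + 57 → 01:57, same day
→ 2025-09-12 01:57 QAH

2025-09-12 01:57 QAH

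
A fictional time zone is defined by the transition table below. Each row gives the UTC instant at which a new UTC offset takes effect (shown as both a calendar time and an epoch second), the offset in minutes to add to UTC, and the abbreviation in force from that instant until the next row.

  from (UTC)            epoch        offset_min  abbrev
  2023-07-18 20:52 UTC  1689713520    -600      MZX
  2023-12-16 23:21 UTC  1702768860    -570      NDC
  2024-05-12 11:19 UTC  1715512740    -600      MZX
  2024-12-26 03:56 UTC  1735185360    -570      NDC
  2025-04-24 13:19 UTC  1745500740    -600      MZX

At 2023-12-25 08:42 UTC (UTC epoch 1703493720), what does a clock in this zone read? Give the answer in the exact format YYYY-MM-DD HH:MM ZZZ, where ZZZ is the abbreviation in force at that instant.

2023-12-24 23:12 NDC

Query: 2023-12-25 08:42 UTC
Rule 2/5 (NDC, -09:30): 2023-12-16 23:21 UTC ≤ query < 2024-05-12 11:19 UTC
8·60 + 42 - 570 = -48 min
-48 = -1·1440 + 1392; 1392 = 23·60 + 12 → 23:12, 2023-12-25 - 1 day = 2023-12-24
→ 2023-12-24 23:12 NDC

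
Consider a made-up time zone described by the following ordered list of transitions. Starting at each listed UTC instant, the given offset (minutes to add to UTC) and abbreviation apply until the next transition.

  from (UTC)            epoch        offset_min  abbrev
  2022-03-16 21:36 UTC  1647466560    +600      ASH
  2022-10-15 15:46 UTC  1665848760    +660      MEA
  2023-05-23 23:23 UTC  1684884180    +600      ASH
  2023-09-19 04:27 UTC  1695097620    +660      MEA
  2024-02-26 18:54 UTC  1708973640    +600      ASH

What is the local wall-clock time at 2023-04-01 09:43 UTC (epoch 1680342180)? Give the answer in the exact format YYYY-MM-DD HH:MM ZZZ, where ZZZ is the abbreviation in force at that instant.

2023-04-01 20:43 MEA

Query: 2023-04-01 09:43 UTC
Rule 2/5 (MEA, +11:00): 2022-10-15 15:46 UTC ≤ query < 2023-05-23 23:23 UTC
9·60 + 43 + 660 = 1243 min
1243 = 0·1440 + 1243; 1243 = 20·60 + 43 → 20:43, same day
→ 2023-04-01 20:43 MEA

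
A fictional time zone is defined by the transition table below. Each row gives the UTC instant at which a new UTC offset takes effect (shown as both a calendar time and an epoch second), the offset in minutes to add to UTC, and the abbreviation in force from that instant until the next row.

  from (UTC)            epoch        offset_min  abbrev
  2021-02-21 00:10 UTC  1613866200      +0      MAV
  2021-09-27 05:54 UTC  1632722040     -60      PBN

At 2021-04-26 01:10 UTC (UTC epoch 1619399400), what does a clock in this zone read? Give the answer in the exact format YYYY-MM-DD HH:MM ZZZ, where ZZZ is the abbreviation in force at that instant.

Query: 2021-04-26 01:10 UTC
Rule 1/2 (MAV, +00:00): 2021-02-21 00:10 UTC ≤ query < 2021-09-27 05:54 UTC
1·60 + 10 + 0 = 70 min
70 = 0·1440 + 70; 70 = 1·60 + 10 → 01:10, same day
→ 2021-04-26 01:10 MAV

2021-04-26 01:10 MAV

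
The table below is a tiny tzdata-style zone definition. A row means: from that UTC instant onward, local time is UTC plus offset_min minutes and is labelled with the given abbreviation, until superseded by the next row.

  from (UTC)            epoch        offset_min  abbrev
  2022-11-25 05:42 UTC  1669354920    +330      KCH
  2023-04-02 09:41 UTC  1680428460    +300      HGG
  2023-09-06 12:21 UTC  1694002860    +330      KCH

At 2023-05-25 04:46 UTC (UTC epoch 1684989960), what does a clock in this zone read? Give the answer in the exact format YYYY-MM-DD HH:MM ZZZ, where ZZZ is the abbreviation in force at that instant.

Query: 2023-05-25 04:46 UTC
Rule 2/3 (HGG, +05:00): 2023-04-02 09:41 UTC ≤ query < 2023-09-06 12:21 UTC
4·60 + 46 + 300 = 586 min
586 = 0·1440 + 586; 586 = 9·60 + 46 → 09:46, same day
→ 2023-05-25 09:46 HGG

2023-05-25 09:46 HGG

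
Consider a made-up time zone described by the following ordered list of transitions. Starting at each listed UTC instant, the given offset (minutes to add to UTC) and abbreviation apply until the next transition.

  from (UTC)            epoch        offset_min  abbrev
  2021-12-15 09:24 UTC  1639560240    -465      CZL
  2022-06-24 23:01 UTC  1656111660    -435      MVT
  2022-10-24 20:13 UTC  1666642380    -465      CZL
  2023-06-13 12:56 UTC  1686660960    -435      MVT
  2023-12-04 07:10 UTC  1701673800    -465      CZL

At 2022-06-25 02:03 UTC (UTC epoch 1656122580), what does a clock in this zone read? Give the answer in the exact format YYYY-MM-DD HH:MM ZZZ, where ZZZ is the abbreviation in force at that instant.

Query: 2022-06-25 02:03 UTC
Rule 2/5 (MVT, -07:15): 2022-06-24 23:01 UTC ≤ query < 2022-10-24 20:13 UTC
2·60 + 3 - 435 = -312 min
-312 = -1·1440 + 1128; 1128 = 18·60 + 48 → 18:48, 2022-06-25 - 1 day = 2022-06-24
→ 2022-06-24 18:48 MVT

2022-06-24 18:48 MVT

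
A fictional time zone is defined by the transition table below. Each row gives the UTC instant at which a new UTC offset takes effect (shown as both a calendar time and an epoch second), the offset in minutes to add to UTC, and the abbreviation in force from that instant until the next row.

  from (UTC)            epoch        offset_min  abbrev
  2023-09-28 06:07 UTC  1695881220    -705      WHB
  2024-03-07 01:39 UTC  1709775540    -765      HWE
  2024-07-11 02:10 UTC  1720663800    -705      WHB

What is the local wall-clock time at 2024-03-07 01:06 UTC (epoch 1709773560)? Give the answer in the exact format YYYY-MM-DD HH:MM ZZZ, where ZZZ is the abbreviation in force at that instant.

Query: 2024-03-07 01:06 UTC
Rule 1/3 (WHB, -11:45): 2023-09-28 06:07 UTC ≤ query < 2024-03-07 01:39 UTC
1·60 + 6 - 705 = -639 min
-639 = -1·1440 + 801; 801 = 13·60 + 21 → 13:21, 2024-03-07 - 1 day = 2024-03-06
→ 2024-03-06 13:21 WHB

2024-03-06 13:21 WHB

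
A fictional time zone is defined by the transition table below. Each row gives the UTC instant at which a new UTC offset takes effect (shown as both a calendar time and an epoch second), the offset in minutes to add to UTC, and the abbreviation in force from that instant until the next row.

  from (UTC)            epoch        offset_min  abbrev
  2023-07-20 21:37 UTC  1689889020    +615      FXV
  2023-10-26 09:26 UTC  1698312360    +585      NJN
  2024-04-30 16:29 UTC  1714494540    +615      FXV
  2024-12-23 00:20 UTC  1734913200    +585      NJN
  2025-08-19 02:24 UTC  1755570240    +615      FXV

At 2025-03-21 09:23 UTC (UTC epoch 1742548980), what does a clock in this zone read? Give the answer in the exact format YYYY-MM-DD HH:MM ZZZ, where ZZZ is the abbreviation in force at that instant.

Query: 2025-03-21 09:23 UTC
Rule 4/5 (NJN, +09:45): 2024-12-23 00:20 UTC ≤ query < 2025-08-19 02:24 UTC
9·60 + 23 + 585 = 1148 min
1148 = 0·1440 + 1148; 1148 = 19·60 + 8 → 19:08, same day
→ 2025-03-21 19:08 NJN

2025-03-21 19:08 NJN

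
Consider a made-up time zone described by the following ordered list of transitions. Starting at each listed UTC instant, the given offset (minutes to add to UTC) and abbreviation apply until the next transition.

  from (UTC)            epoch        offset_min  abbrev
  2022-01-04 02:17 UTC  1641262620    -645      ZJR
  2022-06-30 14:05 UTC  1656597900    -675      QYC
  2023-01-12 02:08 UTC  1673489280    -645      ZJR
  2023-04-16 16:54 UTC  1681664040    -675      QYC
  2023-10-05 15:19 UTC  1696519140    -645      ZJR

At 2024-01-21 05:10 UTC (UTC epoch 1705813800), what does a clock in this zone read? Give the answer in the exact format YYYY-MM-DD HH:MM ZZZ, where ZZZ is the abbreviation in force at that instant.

Query: 2024-01-21 05:10 UTC
Rule 5/5 (ZJR, -10:45): 2023-10-05 15:19 UTC ≤ query < +∞
5·60 + 10 - 645 = -335 min
-335 = -1·1440 + 1105; 1105 = 18·60 + 25 → 18:25, 2024-01-21 - 1 day = 2024-01-20
→ 2024-01-20 18:25 ZJR

2024-01-20 18:25 ZJR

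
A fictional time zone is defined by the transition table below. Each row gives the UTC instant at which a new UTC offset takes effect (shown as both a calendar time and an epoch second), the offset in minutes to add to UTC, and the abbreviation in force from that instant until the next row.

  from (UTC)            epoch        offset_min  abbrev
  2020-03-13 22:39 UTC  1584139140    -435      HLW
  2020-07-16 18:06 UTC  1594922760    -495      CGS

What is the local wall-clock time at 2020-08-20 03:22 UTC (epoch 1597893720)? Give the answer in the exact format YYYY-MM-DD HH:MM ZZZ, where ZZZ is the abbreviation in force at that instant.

2020-08-19 19:07 CGS

Query: 2020-08-20 03:22 UTC
Rule 2/2 (CGS, -08:15): 2020-07-16 18:06 UTC ≤ query < +∞
3·60 + 22 - 495 = -293 min
-293 = -1·1440 + 1147; 1147 = 19·60 + 7 → 19:07, 2020-08-20 - 1 day = 2020-08-19
→ 2020-08-19 19:07 CGS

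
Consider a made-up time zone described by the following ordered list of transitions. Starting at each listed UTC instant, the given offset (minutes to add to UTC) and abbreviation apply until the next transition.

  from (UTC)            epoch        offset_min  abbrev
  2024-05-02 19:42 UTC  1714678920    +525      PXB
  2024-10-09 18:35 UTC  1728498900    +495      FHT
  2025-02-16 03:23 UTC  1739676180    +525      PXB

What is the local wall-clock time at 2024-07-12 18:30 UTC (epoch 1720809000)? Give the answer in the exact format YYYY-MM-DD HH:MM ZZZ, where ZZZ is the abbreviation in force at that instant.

Query: 2024-07-12 18:30 UTC
Rule 1/3 (PXB, +08:45): 2024-05-02 19:42 UTC ≤ query < 2024-10-09 18:35 UTC
18·60 + 30 + 525 = 1635 min
1635 = 1·1440 + 195; 195 = 3·60 + 15 → 03:15, 2024-07-12 + 1 day = 2024-07-13
→ 2024-07-13 03:15 PXB

2024-07-13 03:15 PXB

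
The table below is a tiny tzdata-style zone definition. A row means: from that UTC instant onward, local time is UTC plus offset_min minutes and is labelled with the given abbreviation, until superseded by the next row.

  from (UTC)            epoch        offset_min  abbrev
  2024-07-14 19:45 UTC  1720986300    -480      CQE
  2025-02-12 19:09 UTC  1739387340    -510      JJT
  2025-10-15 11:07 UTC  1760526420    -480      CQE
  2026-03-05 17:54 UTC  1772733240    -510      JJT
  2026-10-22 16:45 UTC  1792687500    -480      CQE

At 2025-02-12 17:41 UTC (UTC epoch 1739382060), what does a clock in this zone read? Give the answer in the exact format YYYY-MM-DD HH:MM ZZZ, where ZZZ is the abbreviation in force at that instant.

2025-02-12 09:41 CQE

Query: 2025-02-12 17:41 UTC
Rule 1/5 (CQE, -08:00): 2024-07-14 19:45 UTC ≤ query < 2025-02-12 19:09 UTC
17·60 + 41 - 480 = 581 min
581 = 0·1440 + 581; 581 = 9·60 + 41 → 09:41, same day
→ 2025-02-12 09:41 CQE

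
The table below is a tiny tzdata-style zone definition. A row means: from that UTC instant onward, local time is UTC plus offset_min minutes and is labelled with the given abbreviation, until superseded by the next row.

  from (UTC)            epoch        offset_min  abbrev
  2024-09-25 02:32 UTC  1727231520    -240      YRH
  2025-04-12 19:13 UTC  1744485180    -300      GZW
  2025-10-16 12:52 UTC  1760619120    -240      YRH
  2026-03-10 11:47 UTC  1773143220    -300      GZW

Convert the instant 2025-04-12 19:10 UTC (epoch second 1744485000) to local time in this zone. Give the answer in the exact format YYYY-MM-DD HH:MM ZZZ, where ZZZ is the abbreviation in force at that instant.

Query: 2025-04-12 19:10 UTC
Rule 1/4 (YRH, -04:00): 2024-09-25 02:32 UTC ≤ query < 2025-04-12 19:13 UTC
19·60 + 10 - 240 = 910 min
910 = 0·1440 + 910; 910 = 15·60 + 10 → 15:10, same day
→ 2025-04-12 15:10 YRH

2025-04-12 15:10 YRH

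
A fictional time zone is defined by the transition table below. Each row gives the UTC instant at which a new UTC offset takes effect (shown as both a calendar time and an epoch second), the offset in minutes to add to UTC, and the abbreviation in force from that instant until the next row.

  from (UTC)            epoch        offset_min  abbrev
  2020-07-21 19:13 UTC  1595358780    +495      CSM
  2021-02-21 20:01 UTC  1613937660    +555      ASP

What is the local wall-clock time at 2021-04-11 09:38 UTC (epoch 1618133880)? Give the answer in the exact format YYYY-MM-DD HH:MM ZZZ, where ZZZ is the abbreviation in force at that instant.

2021-04-11 18:53 ASP

Query: 2021-04-11 09:38 UTC
Rule 2/2 (ASP, +09:15): 2021-02-21 20:01 UTC ≤ query < +∞
9·60 + 38 + 555 = 1133 min
1133 = 0·1440 + 1133; 1133 = 18·60 + 53 → 18:53, same day
→ 2021-04-11 18:53 ASP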